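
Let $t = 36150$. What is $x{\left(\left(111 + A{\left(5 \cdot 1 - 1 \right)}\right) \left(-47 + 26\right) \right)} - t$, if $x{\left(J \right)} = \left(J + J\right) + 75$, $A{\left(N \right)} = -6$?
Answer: $-40485$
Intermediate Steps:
$x{\left(J \right)} = 75 + 2 J$ ($x{\left(J \right)} = 2 J + 75 = 75 + 2 J$)
$x{\left(\left(111 + A{\left(5 \cdot 1 - 1 \right)}\right) \left(-47 + 26\right) \right)} - t = \left(75 + 2 \left(111 - 6\right) \left(-47 + 26\right)\right) - 36150 = \left(75 + 2 \cdot 105 \left(-21\right)\right) - 36150 = \left(75 + 2 \left(-2205\right)\right) - 36150 = \left(75 - 4410\right) - 36150 = -4335 - 36150 = -40485$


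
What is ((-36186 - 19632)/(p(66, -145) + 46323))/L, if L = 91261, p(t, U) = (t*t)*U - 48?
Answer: 18606/17806390015 ≈ 1.0449e-6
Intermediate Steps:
p(t, U) = -48 + U*t**2 (p(t, U) = t**2*U - 48 = U*t**2 - 48 = -48 + U*t**2)
((-36186 - 19632)/(p(66, -145) + 46323))/L = ((-36186 - 19632)/((-48 - 145*66**2) + 46323))/91261 = -55818/((-48 - 145*4356) + 46323)*(1/91261) = -55818/((-48 - 631620) + 46323)*(1/91261) = -55818/(-631668 + 46323)*(1/91261) = -55818/(-585345)*(1/91261) = -55818*(-1/585345)*(1/91261) = (18606/195115)*(1/91261) = 18606/17806390015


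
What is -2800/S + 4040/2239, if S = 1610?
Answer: 3360/51497 ≈ 0.065246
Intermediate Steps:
-2800/S + 4040/2239 = -2800/1610 + 4040/2239 = -2800*1/1610 + 4040*(1/2239) = -40/23 + 4040/2239 = 3360/51497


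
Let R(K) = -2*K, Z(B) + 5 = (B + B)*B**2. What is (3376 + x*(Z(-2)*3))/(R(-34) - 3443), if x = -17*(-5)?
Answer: 1979/3375 ≈ 0.58637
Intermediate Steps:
Z(B) = -5 + 2*B**3 (Z(B) = -5 + (B + B)*B**2 = -5 + (2*B)*B**2 = -5 + 2*B**3)
x = 85
(3376 + x*(Z(-2)*3))/(R(-34) - 3443) = (3376 + 85*((-5 + 2*(-2)**3)*3))/(-2*(-34) - 3443) = (3376 + 85*((-5 + 2*(-8))*3))/(68 - 3443) = (3376 + 85*((-5 - 16)*3))/(-3375) = (3376 + 85*(-21*3))*(-1/3375) = (3376 + 85*(-63))*(-1/3375) = (3376 - 5355)*(-1/3375) = -1979*(-1/3375) = 1979/3375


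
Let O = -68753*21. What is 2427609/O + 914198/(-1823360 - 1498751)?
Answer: -3128239173191/1598835683081 ≈ -1.9566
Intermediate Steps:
O = -1443813
2427609/O + 914198/(-1823360 - 1498751) = 2427609/(-1443813) + 914198/(-1823360 - 1498751) = 2427609*(-1/1443813) + 914198/(-3322111) = -809203/481271 + 914198*(-1/3322111) = -809203/481271 - 914198/3322111 = -3128239173191/1598835683081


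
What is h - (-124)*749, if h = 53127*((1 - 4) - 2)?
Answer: -172759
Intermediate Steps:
h = -265635 (h = 53127*(-3 - 2) = 53127*(-5) = -265635)
h - (-124)*749 = -265635 - (-124)*749 = -265635 - 1*(-92876) = -265635 + 92876 = -172759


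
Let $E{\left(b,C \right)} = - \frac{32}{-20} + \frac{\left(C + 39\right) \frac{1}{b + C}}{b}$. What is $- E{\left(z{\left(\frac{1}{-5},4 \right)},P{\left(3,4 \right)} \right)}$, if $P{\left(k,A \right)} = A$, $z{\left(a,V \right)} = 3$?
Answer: $- \frac{383}{105} \approx -3.6476$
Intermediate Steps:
$E{\left(b,C \right)} = \frac{8}{5} + \frac{39 + C}{b \left(C + b\right)}$ ($E{\left(b,C \right)} = \left(-32\right) \left(- \frac{1}{20}\right) + \frac{\left(39 + C\right) \frac{1}{C + b}}{b} = \frac{8}{5} + \frac{\frac{1}{C + b} \left(39 + C\right)}{b} = \frac{8}{5} + \frac{39 + C}{b \left(C + b\right)}$)
$- E{\left(z{\left(\frac{1}{-5},4 \right)},P{\left(3,4 \right)} \right)} = - \frac{195 + 5 \cdot 4 + 8 \cdot 3^{2} + 8 \cdot 4 \cdot 3}{5 \cdot 3 \left(4 + 3\right)} = - \frac{195 + 20 + 8 \cdot 9 + 96}{5 \cdot 3 \cdot 7} = - \frac{195 + 20 + 72 + 96}{5 \cdot 3 \cdot 7} = - \frac{383}{5 \cdot 3 \cdot 7} = \left(-1\right) \frac{383}{105} = - \frac{383}{105}$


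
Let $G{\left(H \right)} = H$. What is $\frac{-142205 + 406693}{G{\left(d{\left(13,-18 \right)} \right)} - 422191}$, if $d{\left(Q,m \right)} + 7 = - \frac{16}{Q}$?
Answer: $- \frac{1719172}{2744295} \approx -0.62645$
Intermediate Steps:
$d{\left(Q,m \right)} = -7 - \frac{16}{Q}$
$\frac{-142205 + 406693}{G{\left(d{\left(13,-18 \right)} \right)} - 422191} = \frac{-142205 + 406693}{\left(-7 - \frac{16}{13}\right) - 422191} = \frac{264488}{\left(-7 - \frac{16}{13}\right) - 422191} = \frac{264488}{- \frac{107}{13} - 422191} = \frac{264488}{- \frac{5488590}{13}} = 264488 \left(- \frac{13}{5488590}\right) = - \frac{1719172}{2744295}$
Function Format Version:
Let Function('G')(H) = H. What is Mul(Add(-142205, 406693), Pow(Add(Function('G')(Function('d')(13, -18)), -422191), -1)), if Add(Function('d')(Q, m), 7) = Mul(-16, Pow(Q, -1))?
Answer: Rational(-1719172, 2744295) ≈ -0.62645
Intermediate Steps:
Function('d')(Q, m) = Add(-7, Mul(-16, Pow(Q, -1)))
Mul(Add(-142205, 406693), Pow(Add(Function('G')(Function('d')(13, -18)), -422191), -1)) = Mul(Add(-142205, 406693), Pow(Add(Add(-7, Mul(-16, Pow(13, -1))), -422191), -1)) = Mul(264488, Pow(Add(Add(-7, Mul(-16, Rational(1, 13))), -422191), -1)) = Mul(264488, Pow(Add(Add(-7, Rational(-16, 13)), -422191), -1)) = Mul(264488, Pow(Add(Rational(-107, 13), -422191), -1)) = Mul(264488, Pow(Rational(-5488590, 13), -1)) = Mul(264488, Rational(-13, 5488590)) = Rational(-1719172, 2744295)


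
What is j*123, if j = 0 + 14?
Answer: 1722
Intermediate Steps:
j = 14
j*123 = 14*123 = 1722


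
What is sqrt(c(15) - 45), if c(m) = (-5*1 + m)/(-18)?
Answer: I*sqrt(410)/3 ≈ 6.7495*I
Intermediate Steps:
c(m) = 5/18 - m/18 (c(m) = (-5 + m)*(-1/18) = 5/18 - m/18)
sqrt(c(15) - 45) = sqrt((5/18 - 1/18*15) - 45) = sqrt((5/18 - 5/6) - 45) = sqrt(-5/9 - 45) = sqrt(-410/9) = I*sqrt(410)/3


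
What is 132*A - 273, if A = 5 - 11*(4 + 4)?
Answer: -11229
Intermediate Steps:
A = -83 (A = 5 - 11*8 = 5 - 88 = -83)
132*A - 273 = 132*(-83) - 273 = -10956 - 273 = -11229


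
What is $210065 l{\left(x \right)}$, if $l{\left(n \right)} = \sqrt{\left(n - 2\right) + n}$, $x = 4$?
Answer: $210065 \sqrt{6} \approx 5.1455 \cdot 10^{5}$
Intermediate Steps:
$l{\left(n \right)} = \sqrt{-2 + 2 n}$ ($l{\left(n \right)} = \sqrt{\left(-2 + n\right) + n} = \sqrt{-2 + 2 n}$)
$210065 l{\left(x \right)} = 210065 \sqrt{-2 + 2 \cdot 4} = 210065 \sqrt{-2 + 8} = 210065 \sqrt{6}$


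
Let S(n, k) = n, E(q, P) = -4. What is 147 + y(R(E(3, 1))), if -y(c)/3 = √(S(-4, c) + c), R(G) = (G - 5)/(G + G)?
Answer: 147 - 3*I*√46/4 ≈ 147.0 - 5.0867*I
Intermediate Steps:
R(G) = (-5 + G)/(2*G) (R(G) = (-5 + G)/((2*G)) = (-5 + G)*(1/(2*G)) = (-5 + G)/(2*G))
y(c) = -3*√(-4 + c)
147 + y(R(E(3, 1))) = 147 - 3*√(-4 + (½)*(-5 - 4)/(-4)) = 147 - 3*√(-4 + (½)*(-¼)*(-9)) = 147 - 3*√(-4 + 9/8) = 147 - 3*I*√46/4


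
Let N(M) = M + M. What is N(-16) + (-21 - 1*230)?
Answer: -283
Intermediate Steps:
N(M) = 2*M
N(-16) + (-21 - 1*230) = 2*(-16) + (-21 - 1*230) = -32 + (-21 - 230) = -32 - 251 = -283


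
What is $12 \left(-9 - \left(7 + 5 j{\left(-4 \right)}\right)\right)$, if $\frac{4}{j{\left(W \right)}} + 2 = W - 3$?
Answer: $- \frac{496}{3} \approx -165.33$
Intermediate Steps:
$j{\left(W \right)} = \frac{4}{-5 + W}$ ($j{\left(W \right)} = \frac{4}{-2 + \left(W - 3\right)} = \frac{4}{-2 + \left(-3 + W\right)} = \frac{4}{-5 + W}$)
$12 \left(-9 - \left(7 + 5 j{\left(-4 \right)}\right)\right) = 12 \left(-9 - \left(7 + 5 \frac{4}{-5 - 4}\right)\right) = 12 \left(-9 - \left(7 + 5 \frac{4}{-9}\right)\right) = 12 \left(-9 - \left(7 + 5 \cdot 4 \left(- \frac{1}{9}\right)\right)\right) = 12 \left(-9 - \frac{43}{9}\right) = 12 \left(- \frac{124}{9}\right) = - \frac{496}{3}$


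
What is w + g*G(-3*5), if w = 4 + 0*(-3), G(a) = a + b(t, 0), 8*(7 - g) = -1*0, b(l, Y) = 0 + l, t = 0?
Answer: -101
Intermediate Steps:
b(l, Y) = l
g = 7 (g = 7 - (-1)*0/8 = 7 - ⅛*0 = 7 + 0 = 7)
G(a) = a (G(a) = a + 0 = a)
w = 4 (w = 4 + 0 = 4)
w + g*G(-3*5) = 4 + 7*(-3*5) = 4 + 7*(-15) = 4 - 105 = -101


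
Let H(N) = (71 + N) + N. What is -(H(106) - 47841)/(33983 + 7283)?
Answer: 23779/20633 ≈ 1.1525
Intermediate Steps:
H(N) = 71 + 2*N
-(H(106) - 47841)/(33983 + 7283) = -((71 + 2*106) - 47841)/(33983 + 7283) = -((71 + 212) - 47841)/41266 = -(283 - 47841)/41266 = -(-47558)/41266 = -1*(-23779/20633) = 23779/20633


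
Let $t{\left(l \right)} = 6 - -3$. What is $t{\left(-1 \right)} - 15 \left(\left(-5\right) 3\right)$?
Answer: $234$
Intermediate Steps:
$t{\left(l \right)} = 9$ ($t{\left(l \right)} = 6 + \left(-1 + 4\right) = 6 + 3 = 9$)
$t{\left(-1 \right)} - 15 \left(\left(-5\right) 3\right) = 9 - 15 \left(\left(-5\right) 3\right) = 9 - -225 = 9 + 225 = 234$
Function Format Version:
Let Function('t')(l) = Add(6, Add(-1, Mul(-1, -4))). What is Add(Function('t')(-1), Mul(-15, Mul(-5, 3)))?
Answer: 234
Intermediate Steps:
Function('t')(l) = 9 (Function('t')(l) = Add(6, Add(-1, 4)) = Add(6, 3) = 9)
Add(Function('t')(-1), Mul(-15, Mul(-5, 3))) = Add(9, Mul(-15, Mul(-5, 3))) = Add(9, Mul(-15, -15)) = Add(9, 225) = 234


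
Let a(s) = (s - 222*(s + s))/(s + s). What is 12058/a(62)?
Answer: -24116/443 ≈ -54.438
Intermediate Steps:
a(s) = -443/2 (a(s) = (s - 444*s)/((2*s)) = (s - 444*s)*(1/(2*s)) = (-443*s)*(1/(2*s)) = -443/2)
12058/a(62) = 12058/(-443/2) = 12058*(-2/443) = -24116/443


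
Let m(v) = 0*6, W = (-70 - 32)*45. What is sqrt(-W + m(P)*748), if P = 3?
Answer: 3*sqrt(510) ≈ 67.750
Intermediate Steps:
W = -4590 (W = -102*45 = -4590)
m(v) = 0
sqrt(-W + m(P)*748) = sqrt(-1*(-4590) + 0*748) = sqrt(4590 + 0) = sqrt(4590) = 3*sqrt(510)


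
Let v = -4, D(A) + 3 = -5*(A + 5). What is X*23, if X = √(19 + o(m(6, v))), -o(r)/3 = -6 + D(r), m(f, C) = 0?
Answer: 253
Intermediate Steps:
D(A) = -28 - 5*A (D(A) = -3 - 5*(A + 5) = -3 - 5*(5 + A) = -3 + (-25 - 5*A) = -28 - 5*A)
o(r) = 102 + 15*r (o(r) = -3*(-6 + (-28 - 5*r)) = -3*(-34 - 5*r) = 102 + 15*r)
X = 11 (X = √(19 + (102 + 15*0)) = √(19 + (102 + 0)) = √(19 + 102) = √121 = 11)
X*23 = 11*23 = 253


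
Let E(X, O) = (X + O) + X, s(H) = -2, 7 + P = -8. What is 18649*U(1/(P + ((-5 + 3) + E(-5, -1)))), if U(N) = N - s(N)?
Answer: 1025695/28 ≈ 36632.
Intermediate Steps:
P = -15 (P = -7 - 8 = -15)
E(X, O) = O + 2*X (E(X, O) = (O + X) + X = O + 2*X)
U(N) = 2 + N (U(N) = N - 1*(-2) = N + 2 = 2 + N)
18649*U(1/(P + ((-5 + 3) + E(-5, -1)))) = 18649*(2 + 1/(-15 + ((-5 + 3) + (-1 + 2*(-5))))) = 18649*(2 + 1/(-15 + (-2 + (-1 - 10)))) = 18649*(2 + 1/(-15 + (-2 - 11))) = 18649*(2 + 1/(-15 - 13)) = 18649*(2 + 1/(-28)) = 18649*(2 - 1/28) = 18649*(55/28) = 1025695/28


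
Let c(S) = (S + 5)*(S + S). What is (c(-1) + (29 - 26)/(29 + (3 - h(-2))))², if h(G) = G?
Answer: 72361/1156 ≈ 62.596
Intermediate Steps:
c(S) = 2*S*(5 + S) (c(S) = (5 + S)*(2*S) = 2*S*(5 + S))
(c(-1) + (29 - 26)/(29 + (3 - h(-2))))² = (2*(-1)*(5 - 1) + (29 - 26)/(29 + (3 - 1*(-2))))² = (2*(-1)*4 + 3/(29 + (3 + 2)))² = (-8 + 3/(29 + 5))² = (-8 + 3/34)² = (-269/34)² = 72361/1156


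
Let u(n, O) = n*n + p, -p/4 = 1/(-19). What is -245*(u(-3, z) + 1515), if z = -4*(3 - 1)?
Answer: -7095200/19 ≈ -3.7343e+5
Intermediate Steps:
p = 4/19 (p = -4/(-19) = -4*(-1/19) = 4/19 ≈ 0.21053)
z = -8 (z = -4*2 = -8)
u(n, O) = 4/19 + n² (u(n, O) = n*n + 4/19 = n² + 4/19 = 4/19 + n²)
-245*(u(-3, z) + 1515) = -245*((4/19 + (-3)²) + 1515) = -245*((4/19 + 9) + 1515) = -245*(175/19 + 1515) = -245*28960/19 = -7095200/19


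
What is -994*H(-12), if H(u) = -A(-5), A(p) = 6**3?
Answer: 214704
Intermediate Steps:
A(p) = 216
H(u) = -216 (H(u) = -1*216 = -216)
-994*H(-12) = -994*(-216) = 214704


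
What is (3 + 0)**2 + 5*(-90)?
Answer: -441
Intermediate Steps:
(3 + 0)**2 + 5*(-90) = 3**2 - 450 = 9 - 450 = -441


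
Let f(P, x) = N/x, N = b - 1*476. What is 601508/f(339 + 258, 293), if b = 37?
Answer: -176241844/439 ≈ -4.0146e+5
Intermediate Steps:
N = -439 (N = 37 - 1*476 = 37 - 476 = -439)
f(P, x) = -439/x
601508/f(339 + 258, 293) = 601508/((-439/293)) = 601508/((-439*1/293)) = 601508/(-439/293) = 601508*(-293/439) = -176241844/439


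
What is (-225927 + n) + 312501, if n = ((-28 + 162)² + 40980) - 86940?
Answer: 58570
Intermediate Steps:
n = -28004 (n = (134² + 40980) - 86940 = (17956 + 40980) - 86940 = 58936 - 86940 = -28004)
(-225927 + n) + 312501 = (-225927 - 28004) + 312501 = -253931 + 312501 = 58570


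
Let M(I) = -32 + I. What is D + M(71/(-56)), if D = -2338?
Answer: -132791/56 ≈ -2371.3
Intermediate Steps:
D + M(71/(-56)) = -2338 + (-32 + 71/(-56)) = -2338 + (-32 + 71*(-1/56)) = -2338 + (-32 - 71/56) = -2338 - 1863/56 = -132791/56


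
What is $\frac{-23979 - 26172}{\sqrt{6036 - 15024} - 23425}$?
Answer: $\frac{16092975}{7516981} + \frac{1374 i \sqrt{2247}}{7516981} \approx 2.1409 + 0.0086645 i$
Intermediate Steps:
$\frac{-23979 - 26172}{\sqrt{6036 - 15024} - 23425} = - \frac{50151}{\sqrt{-8988} - 23425} = - \frac{50151}{2 i \sqrt{2247} - 23425} = - \frac{50151}{-23425 + 2 i \sqrt{2247}}$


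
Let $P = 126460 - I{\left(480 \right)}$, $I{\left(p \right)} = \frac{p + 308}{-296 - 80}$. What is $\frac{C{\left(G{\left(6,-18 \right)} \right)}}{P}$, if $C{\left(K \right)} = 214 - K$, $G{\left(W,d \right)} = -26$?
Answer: $\frac{7520}{3962479} \approx 0.0018978$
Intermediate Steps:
$I{\left(p \right)} = - \frac{77}{94} - \frac{p}{376}$ ($I{\left(p \right)} = \frac{308 + p}{-376} = \left(308 + p\right) \left(- \frac{1}{376}\right) = - \frac{77}{94} - \frac{p}{376}$)
$P = \frac{11887437}{94}$ ($P = 126460 - \left(- \frac{77}{94} - \frac{60}{47}\right) = 126460 - - \frac{197}{94} = 126460 + \frac{197}{94} = \frac{11887437}{94} \approx 1.2646 \cdot 10^{5}$)
$\frac{C{\left(G{\left(6,-18 \right)} \right)}}{P} = \frac{214 - -26}{\frac{11887437}{94}} = \left(214 + 26\right) \frac{94}{11887437} = 240 \cdot \frac{94}{11887437} = \frac{7520}{3962479}$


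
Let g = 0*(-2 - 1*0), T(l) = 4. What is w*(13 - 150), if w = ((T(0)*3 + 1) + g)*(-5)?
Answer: 8905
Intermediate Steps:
g = 0 (g = 0*(-2 + 0) = 0*(-2) = 0)
w = -65 (w = ((4*3 + 1) + 0)*(-5) = ((12 + 1) + 0)*(-5) = (13 + 0)*(-5) = 13*(-5) = -65)
w*(13 - 150) = -65*(13 - 150) = -65*(-137) = 8905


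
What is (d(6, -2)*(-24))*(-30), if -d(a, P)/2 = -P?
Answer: -2880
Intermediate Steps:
d(a, P) = 2*P (d(a, P) = -(-2)*P = 2*P)
(d(6, -2)*(-24))*(-30) = ((2*(-2))*(-24))*(-30) = -4*(-24)*(-30) = 96*(-30) = -2880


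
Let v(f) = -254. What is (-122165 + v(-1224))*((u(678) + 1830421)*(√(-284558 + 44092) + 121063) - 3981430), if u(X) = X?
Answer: -27137153085956133 - 224161308481*I*√240466 ≈ -2.7137e+16 - 1.0992e+14*I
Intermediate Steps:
(-122165 + v(-1224))*((u(678) + 1830421)*(√(-284558 + 44092) + 121063) - 3981430) = (-122165 - 254)*((678 + 1830421)*(√(-284558 + 44092) + 121063) - 3981430) = -122419*(1831099*(√(-240466) + 121063) - 3981430) = -122419*(1831099*(I*√240466 + 121063) - 3981430) = -122419*(1831099*(121063 + I*√240466) - 3981430) = -122419*((221678338237 + 1831099*I*√240466) - 3981430) = -122419*(221674356807 + 1831099*I*√240466) = -27137153085956133 - 224161308481*I*√240466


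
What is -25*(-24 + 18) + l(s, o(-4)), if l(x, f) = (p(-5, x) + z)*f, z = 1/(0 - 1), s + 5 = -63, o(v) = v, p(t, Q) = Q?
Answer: 426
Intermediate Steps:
s = -68 (s = -5 - 63 = -68)
z = -1 (z = 1/(-1) = -1)
l(x, f) = f*(-1 + x) (l(x, f) = (x - 1)*f = (-1 + x)*f = f*(-1 + x))
-25*(-24 + 18) + l(s, o(-4)) = -25*(-24 + 18) - 4*(-1 - 68) = -25*(-6) - 4*(-69) = 150 + 276 = 426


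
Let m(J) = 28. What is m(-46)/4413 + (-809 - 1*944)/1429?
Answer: -7695977/6306177 ≈ -1.2204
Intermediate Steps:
m(-46)/4413 + (-809 - 1*944)/1429 = 28/4413 + (-809 - 1*944)/1429 = 28*(1/4413) + (-809 - 944)*(1/1429) = 28/4413 - 1753*1/1429 = 28/4413 - 1753/1429 = -7695977/6306177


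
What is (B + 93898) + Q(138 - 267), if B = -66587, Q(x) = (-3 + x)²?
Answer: 44735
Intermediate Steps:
(B + 93898) + Q(138 - 267) = (-66587 + 93898) + (-3 + (138 - 267))² = 27311 + (-3 - 129)² = 27311 + (-132)² = 27311 + 17424 = 44735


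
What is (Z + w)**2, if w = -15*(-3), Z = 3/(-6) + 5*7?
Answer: 25281/4 ≈ 6320.3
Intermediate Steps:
Z = 69/2 (Z = 3*(-1/6) + 35 = -1/2 + 35 = 69/2 ≈ 34.500)
w = 45
(Z + w)**2 = (69/2 + 45)**2 = (159/2)**2 = 25281/4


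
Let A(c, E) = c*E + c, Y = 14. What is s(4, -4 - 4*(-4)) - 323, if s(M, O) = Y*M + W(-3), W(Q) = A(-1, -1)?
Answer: -267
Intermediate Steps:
A(c, E) = c + E*c (A(c, E) = E*c + c = c + E*c)
W(Q) = 0 (W(Q) = -(1 - 1) = -1*0 = 0)
s(M, O) = 14*M (s(M, O) = 14*M + 0 = 14*M)
s(4, -4 - 4*(-4)) - 323 = 14*4 - 323 = 56 - 323 = -267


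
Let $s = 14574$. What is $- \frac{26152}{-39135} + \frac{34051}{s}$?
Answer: $\frac{571241711}{190117830} \approx 3.0047$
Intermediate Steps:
$- \frac{26152}{-39135} + \frac{34051}{s} = - \frac{26152}{-39135} + \frac{34051}{14574} = \left(-26152\right) \left(- \frac{1}{39135}\right) + 34051 \cdot \frac{1}{14574} = \frac{26152}{39135} + \frac{34051}{14574} = \frac{571241711}{190117830}$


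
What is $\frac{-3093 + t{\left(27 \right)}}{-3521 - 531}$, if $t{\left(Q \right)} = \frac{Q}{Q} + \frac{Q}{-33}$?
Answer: $\frac{34021}{44572} \approx 0.76328$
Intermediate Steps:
$t{\left(Q \right)} = 1 - \frac{Q}{33}$ ($t{\left(Q \right)} = 1 + Q \left(- \frac{1}{33}\right) = 1 - \frac{Q}{33}$)
$\frac{-3093 + t{\left(27 \right)}}{-3521 - 531} = \frac{-3093 + \left(1 - \frac{9}{11}\right)}{-3521 - 531} = \frac{-3093 + \left(1 - \frac{9}{11}\right)}{-4052} = \left(-3093 + \frac{2}{11}\right) \left(- \frac{1}{4052}\right) = \left(- \frac{34021}{11}\right) \left(- \frac{1}{4052}\right) = \frac{34021}{44572}$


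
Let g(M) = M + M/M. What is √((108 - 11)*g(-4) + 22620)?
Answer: 3*√2481 ≈ 149.43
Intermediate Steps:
g(M) = 1 + M (g(M) = M + 1 = 1 + M)
√((108 - 11)*g(-4) + 22620) = √((108 - 11)*(1 - 4) + 22620) = √(97*(-3) + 22620) = √(-291 + 22620) = √22329 = 3*√2481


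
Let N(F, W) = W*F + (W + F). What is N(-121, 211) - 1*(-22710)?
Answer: -2731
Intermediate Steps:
N(F, W) = F + W + F*W (N(F, W) = F*W + (F + W) = F + W + F*W)
N(-121, 211) - 1*(-22710) = (-121 + 211 - 121*211) - 1*(-22710) = (-121 + 211 - 25531) + 22710 = -25441 + 22710 = -2731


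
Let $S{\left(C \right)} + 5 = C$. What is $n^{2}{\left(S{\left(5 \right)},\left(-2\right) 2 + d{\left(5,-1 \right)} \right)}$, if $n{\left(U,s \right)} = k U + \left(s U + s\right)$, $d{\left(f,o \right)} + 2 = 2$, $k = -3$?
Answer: $16$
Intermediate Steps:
$d{\left(f,o \right)} = 0$ ($d{\left(f,o \right)} = -2 + 2 = 0$)
$S{\left(C \right)} = -5 + C$
$n{\left(U,s \right)} = s - 3 U + U s$ ($n{\left(U,s \right)} = - 3 U + \left(s U + s\right) = - 3 U + \left(U s + s\right) = - 3 U + \left(s + U s\right) = s - 3 U + U s$)
$n^{2}{\left(S{\left(5 \right)},\left(-2\right) 2 + d{\left(5,-1 \right)} \right)} = \left(\left(\left(-2\right) 2 + 0\right) - 3 \left(-5 + 5\right) + \left(-5 + 5\right) \left(\left(-2\right) 2 + 0\right)\right)^{2} = \left(\left(-4 + 0\right) - 0 + 0 \left(-4 + 0\right)\right)^{2} = \left(-4 + 0 + 0 \left(-4\right)\right)^{2} = \left(-4 + 0 + 0\right)^{2} = \left(-4\right)^{2} = 16$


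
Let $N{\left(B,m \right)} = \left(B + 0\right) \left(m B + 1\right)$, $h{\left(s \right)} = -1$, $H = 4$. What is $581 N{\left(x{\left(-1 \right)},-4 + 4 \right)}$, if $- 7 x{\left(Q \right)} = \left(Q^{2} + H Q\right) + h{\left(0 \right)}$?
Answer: $332$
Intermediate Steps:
$x{\left(Q \right)} = \frac{1}{7} - \frac{4 Q}{7} - \frac{Q^{2}}{7}$ ($x{\left(Q \right)} = - \frac{\left(Q^{2} + 4 Q\right) - 1}{7} = - \frac{-1 + Q^{2} + 4 Q}{7} = \frac{1}{7} - \frac{4 Q}{7} - \frac{Q^{2}}{7}$)
$N{\left(B,m \right)} = B \left(1 + B m\right)$ ($N{\left(B,m \right)} = B \left(B m + 1\right) = B \left(1 + B m\right)$)
$581 N{\left(x{\left(-1 \right)},-4 + 4 \right)} = 581 \left(\frac{1}{7} - - \frac{4}{7} - \frac{\left(-1\right)^{2}}{7}\right) \left(1 + \left(\frac{1}{7} - - \frac{4}{7} - \frac{\left(-1\right)^{2}}{7}\right) \left(-4 + 4\right)\right) = 581 \left(\frac{1}{7} + \frac{4}{7} - \frac{1}{7}\right) \left(1 + \left(\frac{1}{7} + \frac{4}{7} - \frac{1}{7}\right) 0\right) = 581 \frac{4 \left(1 + \frac{4}{7} \cdot 0\right)}{7} = 581 \frac{4 \left(1 + 0\right)}{7} = 581 \cdot \frac{4}{7} \cdot 1 = 581 \cdot \frac{4}{7} = 332$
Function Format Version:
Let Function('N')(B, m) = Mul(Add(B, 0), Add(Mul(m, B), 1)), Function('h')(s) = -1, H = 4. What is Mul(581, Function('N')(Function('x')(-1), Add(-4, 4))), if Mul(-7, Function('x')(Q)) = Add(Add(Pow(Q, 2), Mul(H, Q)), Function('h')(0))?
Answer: 332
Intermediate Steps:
Function('x')(Q) = Add(Rational(1, 7), Mul(Rational(-4, 7), Q), Mul(Rational(-1, 7), Pow(Q, 2))) (Function('x')(Q) = Mul(Rational(-1, 7), Add(Add(Pow(Q, 2), Mul(4, Q)), -1)) = Mul(Rational(-1, 7), Add(-1, Pow(Q, 2), Mul(4, Q))) = Add(Rational(1, 7), Mul(Rational(-4, 7), Q), Mul(Rational(-1, 7), Pow(Q, 2))))
Function('N')(B, m) = Mul(B, Add(1, Mul(B, m))) (Function('N')(B, m) = Mul(B, Add(Mul(B, m), 1)) = Mul(B, Add(1, Mul(B, m))))
Mul(581, Function('N')(Function('x')(-1), Add(-4, 4))) = Mul(581, Mul(Add(Rational(1, 7), Mul(Rational(-4, 7), -1), Mul(Rational(-1, 7), Pow(-1, 2))), Add(1, Mul(Add(Rational(1, 7), Mul(Rational(-4, 7), -1), Mul(Rational(-1, 7), Pow(-1, 2))), Add(-4, 4))))) = Mul(581, Mul(Add(Rational(1, 7), Rational(4, 7), Mul(Rational(-1, 7), 1)), Add(1, Mul(Add(Rational(1, 7), Rational(4, 7), Mul(Rational(-1, 7), 1)), 0)))) = Mul(581, Mul(Add(Rational(1, 7), Rational(4, 7), Rational(-1, 7)), Add(1, Mul(Add(Rational(1, 7), Rational(4, 7), Rational(-1, 7)), 0)))) = Mul(581, Mul(Rational(4, 7), Add(1, Mul(Rational(4, 7), 0)))) = Mul(581, Mul(Rational(4, 7), Add(1, 0))) = Mul(581, Mul(Rational(4, 7), 1)) = Mul(581, Rational(4, 7)) = 332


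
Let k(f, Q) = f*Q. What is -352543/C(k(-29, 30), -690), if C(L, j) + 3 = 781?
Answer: -352543/778 ≈ -453.14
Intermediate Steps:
k(f, Q) = Q*f
C(L, j) = 778 (C(L, j) = -3 + 781 = 778)
-352543/C(k(-29, 30), -690) = -352543/778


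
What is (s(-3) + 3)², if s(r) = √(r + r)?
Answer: (3 + I*√6)² ≈ 3.0 + 14.697*I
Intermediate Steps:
s(r) = √2*√r (s(r) = √(2*r) = √2*√r)
(s(-3) + 3)² = (√2*√(-3) + 3)² = (√2*(I*√3) + 3)² = (I*√6 + 3)² = (3 + I*√6)²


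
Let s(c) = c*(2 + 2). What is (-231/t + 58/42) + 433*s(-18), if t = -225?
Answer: -16366136/525 ≈ -31174.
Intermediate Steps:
s(c) = 4*c (s(c) = c*4 = 4*c)
(-231/t + 58/42) + 433*s(-18) = (-231/(-225) + 58/42) + 433*(4*(-18)) = (-231*(-1/225) + 58*(1/42)) + 433*(-72) = (77/75 + 29/21) - 31176 = 1264/525 - 31176 = -16366136/525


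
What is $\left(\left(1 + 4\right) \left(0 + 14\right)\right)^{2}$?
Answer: $4900$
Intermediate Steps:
$\left(\left(1 + 4\right) \left(0 + 14\right)\right)^{2} = \left(5 \cdot 14\right)^{2} = 70^{2} = 4900$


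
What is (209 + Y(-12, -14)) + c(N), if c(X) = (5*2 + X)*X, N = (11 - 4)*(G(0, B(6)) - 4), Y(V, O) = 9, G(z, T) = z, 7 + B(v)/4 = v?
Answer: 722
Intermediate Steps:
B(v) = -28 + 4*v
N = -28 (N = (11 - 4)*(0 - 4) = 7*(-4) = -28)
c(X) = X*(10 + X) (c(X) = (10 + X)*X = X*(10 + X))
(209 + Y(-12, -14)) + c(N) = (209 + 9) - 28*(10 - 28) = 218 - 28*(-18) = 218 + 504 = 722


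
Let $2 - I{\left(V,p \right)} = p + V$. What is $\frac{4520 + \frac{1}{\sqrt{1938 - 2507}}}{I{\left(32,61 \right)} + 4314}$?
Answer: $\frac{4520}{4223} - \frac{i \sqrt{569}}{2402887} \approx 1.0703 - 9.9271 \cdot 10^{-6} i$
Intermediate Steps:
$I{\left(V,p \right)} = 2 - V - p$ ($I{\left(V,p \right)} = 2 - \left(p + V\right) = 2 - \left(V + p\right) = 2 - V - p$)
$\frac{4520 + \frac{1}{\sqrt{1938 - 2507}}}{I{\left(32,61 \right)} + 4314} = \frac{4520 + \frac{1}{\sqrt{1938 - 2507}}}{\left(2 - 32 - 61\right) + 4314} = \frac{4520 + \frac{1}{\sqrt{-569}}}{\left(2 - 32 - 61\right) + 4314} = \frac{4520 + \frac{1}{i \sqrt{569}}}{-91 + 4314} = \frac{4520 - \frac{i \sqrt{569}}{569}}{4223} = \left(4520 - \frac{i \sqrt{569}}{569}\right) \frac{1}{4223} = \frac{4520}{4223} - \frac{i \sqrt{569}}{2402887}$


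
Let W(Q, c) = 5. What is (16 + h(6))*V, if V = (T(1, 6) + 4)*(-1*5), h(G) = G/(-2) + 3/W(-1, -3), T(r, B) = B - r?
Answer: -612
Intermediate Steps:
h(G) = ⅗ - G/2 (h(G) = G/(-2) + 3/5 = G*(-½) + 3*(⅕) = -G/2 + ⅗ = ⅗ - G/2)
V = -45 (V = ((6 - 1*1) + 4)*(-1*5) = ((6 - 1) + 4)*(-5) = (5 + 4)*(-5) = 9*(-5) = -45)
(16 + h(6))*V = (16 + (⅗ - ½*6))*(-45) = (16 + (⅗ - 3))*(-45) = (16 - 12/5)*(-45) = (68/5)*(-45) = -612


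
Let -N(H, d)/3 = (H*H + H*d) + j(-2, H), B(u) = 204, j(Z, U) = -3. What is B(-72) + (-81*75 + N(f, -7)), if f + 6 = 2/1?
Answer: -5994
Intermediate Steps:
f = -4 (f = -6 + 2/1 = -6 + 2*1 = -6 + 2 = -4)
N(H, d) = 9 - 3*H² - 3*H*d (N(H, d) = -3*((H*H + H*d) - 3) = -3*((H² + H*d) - 3) = -3*(-3 + H² + H*d) = 9 - 3*H² - 3*H*d)
B(-72) + (-81*75 + N(f, -7)) = 204 + (-81*75 + (9 - 3*(-4)² - 3*(-4)*(-7))) = 204 + (-6075 + (9 - 3*16 - 84)) = 204 + (-6075 + (9 - 48 - 84)) = 204 + (-6075 - 123) = 204 - 6198 = -5994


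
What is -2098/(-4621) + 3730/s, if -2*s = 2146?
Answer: -14985176/4958333 ≈ -3.0222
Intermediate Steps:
s = -1073 (s = -½*2146 = -1073)
-2098/(-4621) + 3730/s = -2098/(-4621) + 3730/(-1073) = -2098*(-1/4621) + 3730*(-1/1073) = 2098/4621 - 3730/1073 = -14985176/4958333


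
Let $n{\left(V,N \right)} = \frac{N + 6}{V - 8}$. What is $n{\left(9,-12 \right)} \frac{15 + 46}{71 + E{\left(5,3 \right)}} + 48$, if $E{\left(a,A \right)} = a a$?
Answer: $\frac{707}{16} \approx 44.188$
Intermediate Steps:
$n{\left(V,N \right)} = \frac{6 + N}{-8 + V}$
$E{\left(a,A \right)} = a^{2}$
$n{\left(9,-12 \right)} \frac{15 + 46}{71 + E{\left(5,3 \right)}} + 48 = \frac{6 - 12}{-8 + 9} \frac{15 + 46}{71 + 5^{2}} + 48 = 1^{-1} \left(-6\right) \frac{61}{71 + 25} + 48 = 1 \left(-6\right) \frac{61}{96} + 48 = - 6 \cdot 61 \cdot \frac{1}{96} + 48 = \left(-6\right) \frac{61}{96} + 48 = - \frac{61}{16} + 48 = \frac{707}{16}$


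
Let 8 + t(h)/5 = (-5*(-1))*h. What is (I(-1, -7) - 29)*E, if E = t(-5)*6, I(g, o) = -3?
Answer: 31680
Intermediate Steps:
t(h) = -40 + 25*h (t(h) = -40 + 5*((-5*(-1))*h) = -40 + 5*(5*h) = -40 + 25*h)
E = -990 (E = (-40 + 25*(-5))*6 = (-40 - 125)*6 = -165*6 = -990)
(I(-1, -7) - 29)*E = (-3 - 29)*(-990) = -32*(-990) = 31680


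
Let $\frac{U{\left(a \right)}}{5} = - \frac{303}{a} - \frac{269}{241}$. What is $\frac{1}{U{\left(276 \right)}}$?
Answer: $- \frac{22172}{245445} \approx -0.090334$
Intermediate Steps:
$U{\left(a \right)} = - \frac{1345}{241} - \frac{1515}{a}$ ($U{\left(a \right)} = 5 \left(- \frac{303}{a} - \frac{269}{241}\right) = 5 \left(- \frac{269}{241} - \frac{303}{a}\right) = - \frac{1345}{241} - \frac{1515}{a}$)
$\frac{1}{U{\left(276 \right)}} = \frac{1}{- \frac{1345}{241} - \frac{1515}{276}} = \frac{1}{- \frac{1345}{241} - \frac{505}{92}} = \frac{1}{- \frac{245445}{22172}} = - \frac{22172}{245445}$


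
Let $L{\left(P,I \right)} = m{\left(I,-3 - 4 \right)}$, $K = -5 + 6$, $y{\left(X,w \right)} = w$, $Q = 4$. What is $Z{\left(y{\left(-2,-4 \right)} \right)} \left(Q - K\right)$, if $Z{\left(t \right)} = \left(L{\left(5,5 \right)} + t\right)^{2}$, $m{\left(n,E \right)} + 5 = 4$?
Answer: $75$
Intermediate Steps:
$m{\left(n,E \right)} = -1$ ($m{\left(n,E \right)} = -5 + 4 = -1$)
$K = 1$
$L{\left(P,I \right)} = -1$
$Z{\left(t \right)} = \left(-1 + t\right)^{2}$
$Z{\left(y{\left(-2,-4 \right)} \right)} \left(Q - K\right) = \left(-1 - 4\right)^{2} \left(4 - 1\right) = \left(-5\right)^{2} \left(4 - 1\right) = 25 \cdot 3 = 75$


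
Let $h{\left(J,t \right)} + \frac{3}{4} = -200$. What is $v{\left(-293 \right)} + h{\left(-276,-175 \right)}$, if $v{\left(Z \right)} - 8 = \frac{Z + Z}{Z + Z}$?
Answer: $- \frac{767}{4} \approx -191.75$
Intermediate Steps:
$h{\left(J,t \right)} = - \frac{803}{4}$ ($h{\left(J,t \right)} = - \frac{3}{4} - 200 = - \frac{803}{4}$)
$v{\left(Z \right)} = 9$ ($v{\left(Z \right)} = 8 + \frac{Z + Z}{Z + Z} = 8 + \frac{2 Z}{2 Z} = 8 + 2 Z \frac{1}{2 Z} = 8 + 1 = 9$)
$v{\left(-293 \right)} + h{\left(-276,-175 \right)} = 9 - \frac{803}{4} = - \frac{767}{4}$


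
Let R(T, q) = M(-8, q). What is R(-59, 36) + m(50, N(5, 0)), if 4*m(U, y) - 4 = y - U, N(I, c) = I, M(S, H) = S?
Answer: -73/4 ≈ -18.250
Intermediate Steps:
m(U, y) = 1 - U/4 + y/4 (m(U, y) = 1 + (y - U)/4 = 1 + (-U/4 + y/4) = 1 - U/4 + y/4)
R(T, q) = -8
R(-59, 36) + m(50, N(5, 0)) = -8 + (1 - ¼*50 + (¼)*5) = -8 + (1 - 25/2 + 5/4) = -8 - 41/4 = -73/4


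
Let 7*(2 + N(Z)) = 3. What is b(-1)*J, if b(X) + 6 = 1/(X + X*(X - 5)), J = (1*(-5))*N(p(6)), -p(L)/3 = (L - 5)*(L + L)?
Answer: -319/7 ≈ -45.571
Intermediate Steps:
p(L) = -6*L*(-5 + L) (p(L) = -3*(L - 5)*(L + L) = -3*(-5 + L)*2*L = -6*L*(-5 + L))
N(Z) = -11/7 (N(Z) = -2 + (⅐)*3 = -2 + 3/7 = -11/7)
J = 55/7 (J = (1*(-5))*(-11/7) = -5*(-11/7) = 55/7 ≈ 7.8571)
b(X) = -6 + 1/(X + X*(-5 + X)) (b(X) = -6 + 1/(X + X*(X - 5)) = -6 + 1/(X + X*(-5 + X)))
b(-1)*J = ((1 - 6*(-1)² + 24*(-1))/((-1)*(-4 - 1)))*(55/7) = -1*(1 - 6*1 - 24)/(-5)*(55/7) = -1*(-⅕)*(1 - 6 - 24)*(55/7) = -1*(-⅕)*(-29)*(55/7) = -29/5*55/7 = -319/7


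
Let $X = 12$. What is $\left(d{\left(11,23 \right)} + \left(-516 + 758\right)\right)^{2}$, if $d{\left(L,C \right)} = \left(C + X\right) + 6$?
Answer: $80089$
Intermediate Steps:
$d{\left(L,C \right)} = 18 + C$ ($d{\left(L,C \right)} = \left(C + 12\right) + 6 = \left(12 + C\right) + 6 = 18 + C$)
$\left(d{\left(11,23 \right)} + \left(-516 + 758\right)\right)^{2} = \left(\left(18 + 23\right) + \left(-516 + 758\right)\right)^{2} = \left(41 + 242\right)^{2} = 283^{2} = 80089$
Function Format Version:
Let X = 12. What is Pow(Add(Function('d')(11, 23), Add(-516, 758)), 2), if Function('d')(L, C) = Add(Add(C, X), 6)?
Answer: 80089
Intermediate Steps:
Function('d')(L, C) = Add(18, C) (Function('d')(L, C) = Add(Add(C, 12), 6) = Add(Add(12, C), 6) = Add(18, C))
Pow(Add(Function('d')(11, 23), Add(-516, 758)), 2) = Pow(Add(Add(18, 23), Add(-516, 758)), 2) = Pow(Add(41, 242), 2) = Pow(283, 2) = 80089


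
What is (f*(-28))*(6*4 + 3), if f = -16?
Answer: 12096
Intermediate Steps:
(f*(-28))*(6*4 + 3) = (-16*(-28))*(6*4 + 3) = 448*(24 + 3) = 448*27 = 12096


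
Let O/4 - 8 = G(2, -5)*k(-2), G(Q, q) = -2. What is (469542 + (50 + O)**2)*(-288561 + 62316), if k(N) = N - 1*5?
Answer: -110540139570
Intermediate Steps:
k(N) = -5 + N (k(N) = N - 5 = -5 + N)
O = 88 (O = 32 + 4*(-2*(-5 - 2)) = 32 + 4*(-2*(-7)) = 32 + 4*14 = 32 + 56 = 88)
(469542 + (50 + O)**2)*(-288561 + 62316) = (469542 + (50 + 88)**2)*(-288561 + 62316) = (469542 + 138**2)*(-226245) = (469542 + 19044)*(-226245) = 488586*(-226245) = -110540139570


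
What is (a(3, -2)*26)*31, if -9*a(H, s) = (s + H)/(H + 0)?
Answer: -806/27 ≈ -29.852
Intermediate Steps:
a(H, s) = -(H + s)/(9*H) (a(H, s) = -(s + H)/(9*(H + 0)) = -(H + s)/(9*H))
(a(3, -2)*26)*31 = (((⅑)*(-1*3 - 1*(-2))/3)*26)*31 = (((⅑)*(⅓)*(-3 + 2))*26)*31 = (((⅑)*(⅓)*(-1))*26)*31 = -1/27*26*31 = -26/27*31 = -806/27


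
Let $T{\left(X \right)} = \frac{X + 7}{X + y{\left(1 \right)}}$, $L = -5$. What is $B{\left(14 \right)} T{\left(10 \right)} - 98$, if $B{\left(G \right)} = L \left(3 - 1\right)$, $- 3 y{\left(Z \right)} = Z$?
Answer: $- \frac{3352}{29} \approx -115.59$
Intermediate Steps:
$y{\left(Z \right)} = - \frac{Z}{3}$
$B{\left(G \right)} = -10$ ($B{\left(G \right)} = - 5 \left(3 - 1\right) = \left(-5\right) 2 = -10$)
$T{\left(X \right)} = \frac{7 + X}{- \frac{1}{3} + X}$ ($T{\left(X \right)} = \frac{X + 7}{X - \frac{1}{3}} = \frac{7 + X}{X - \frac{1}{3}} = \frac{7 + X}{- \frac{1}{3} + X}$)
$B{\left(14 \right)} T{\left(10 \right)} - 98 = - 10 \frac{3 \left(7 + 10\right)}{-1 + 3 \cdot 10} - 98 = - 10 \cdot 3 \frac{1}{-1 + 30} \cdot 17 - 98 = - 10 \cdot 3 \cdot \frac{1}{29} \cdot 17 - 98 = \left(-10\right) \frac{51}{29} - 98 = - \frac{510}{29} - 98 = - \frac{3352}{29}$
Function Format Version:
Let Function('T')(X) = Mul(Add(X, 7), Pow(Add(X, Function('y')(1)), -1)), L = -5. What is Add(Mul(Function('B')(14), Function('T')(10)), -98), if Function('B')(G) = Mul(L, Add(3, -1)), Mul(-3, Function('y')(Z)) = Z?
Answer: Rational(-3352, 29) ≈ -115.59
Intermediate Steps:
Function('y')(Z) = Mul(Rational(-1, 3), Z)
Function('B')(G) = -10 (Function('B')(G) = Mul(-5, Add(3, -1)) = Mul(-5, 2) = -10)
Function('T')(X) = Mul(Pow(Add(Rational(-1, 3), X), -1), Add(7, X)) (Function('T')(X) = Mul(Add(X, 7), Pow(Add(X, Mul(Rational(-1, 3), 1)), -1)) = Mul(Add(7, X), Pow(Add(X, Rational(-1, 3)), -1)) = Mul(Add(7, X), Pow(Add(Rational(-1, 3), X), -1)) = Mul(Pow(Add(Rational(-1, 3), X), -1), Add(7, X)))
Add(Mul(Function('B')(14), Function('T')(10)), -98) = Add(Mul(-10, Mul(3, Pow(Add(-1, Mul(3, 10)), -1), Add(7, 10))), -98) = Add(Mul(-10, Mul(3, Pow(Add(-1, 30), -1), 17)), -98) = Add(Mul(-10, Mul(3, Pow(29, -1), 17)), -98) = Add(Mul(-10, Mul(3, Rational(1, 29), 17)), -98) = Add(Mul(-10, Rational(51, 29)), -98) = Add(Rational(-510, 29), -98) = Rational(-3352, 29)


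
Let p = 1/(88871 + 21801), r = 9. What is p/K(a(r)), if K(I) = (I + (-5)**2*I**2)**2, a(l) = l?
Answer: 1/457867328832 ≈ 2.1840e-12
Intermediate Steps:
K(I) = (I + 25*I**2)**2
p = 1/110672 ≈ 9.0357e-6
p/K(a(r)) = 1/(110672*((9**2*(1 + 25*9)**2))) = 1/(110672*((81*(1 + 225)**2))) = 1/(110672*((81*226**2))) = 1/(110672*((81*51076))) = (1/110672)/4137156 = (1/110672)*(1/4137156) = 1/457867328832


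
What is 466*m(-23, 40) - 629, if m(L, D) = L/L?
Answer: -163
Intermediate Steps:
m(L, D) = 1
466*m(-23, 40) - 629 = 466*1 - 629 = 466 - 629 = -163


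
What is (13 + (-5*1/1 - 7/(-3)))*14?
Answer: 434/3 ≈ 144.67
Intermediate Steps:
(13 + (-5*1/1 - 7/(-3)))*14 = (13 + (-5*1 - 7*(-⅓)))*14 = (13 + (-5 + 7/3))*14 = (13 - 8/3)*14 = (31/3)*14 = 434/3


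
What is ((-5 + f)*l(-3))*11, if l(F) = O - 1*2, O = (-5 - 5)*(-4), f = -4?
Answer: -3762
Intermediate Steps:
O = 40 (O = -10*(-4) = 40)
l(F) = 38 (l(F) = 40 - 1*2 = 40 - 2 = 38)
((-5 + f)*l(-3))*11 = ((-5 - 4)*38)*11 = -9*38*11 = -342*11 = -3762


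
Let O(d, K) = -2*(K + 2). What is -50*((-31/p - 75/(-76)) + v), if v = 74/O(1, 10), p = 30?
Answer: 8920/57 ≈ 156.49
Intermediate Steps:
O(d, K) = -4 - 2*K (O(d, K) = -2*(2 + K) = -4 - 2*K)
v = -37/12 (v = 74/(-4 - 2*10) = 74/(-4 - 20) = 74/(-24) = 74*(-1/24) = -37/12 ≈ -3.0833)
-50*((-31/p - 75/(-76)) + v) = -50*((-31/30 - 75/(-76)) - 37/12) = -50*((-31*1/30 - 75*(-1/76)) - 37/12) = -50*((-31/30 + 75/76) - 37/12) = -50*(-53/1140 - 37/12) = -50*(-892/285) = 8920/57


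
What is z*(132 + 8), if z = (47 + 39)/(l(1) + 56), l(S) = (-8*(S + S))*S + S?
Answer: 12040/41 ≈ 293.66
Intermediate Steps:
l(S) = S - 16*S**2 (l(S) = (-16*S)*S + S = -16*S**2 + S = S - 16*S**2)
z = 86/41 (z = (47 + 39)/(1*(1 - 16*1) + 56) = 86/(1*(1 - 16) + 56) = 86/(1*(-15) + 56) = 86/(-15 + 56) = 86/41 ≈ 2.0976)
z*(132 + 8) = 86*(132 + 8)/41 = (86/41)*140 = 12040/41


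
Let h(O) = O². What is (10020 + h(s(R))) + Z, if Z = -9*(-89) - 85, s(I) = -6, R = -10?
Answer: 10772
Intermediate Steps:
Z = 716 (Z = 801 - 85 = 716)
(10020 + h(s(R))) + Z = (10020 + (-6)²) + 716 = (10020 + 36) + 716 = 10056 + 716 = 10772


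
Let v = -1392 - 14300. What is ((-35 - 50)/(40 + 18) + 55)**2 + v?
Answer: -43146863/3364 ≈ -12826.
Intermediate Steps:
v = -15692
((-35 - 50)/(40 + 18) + 55)**2 + v = ((-35 - 50)/(40 + 18) + 55)**2 - 15692 = (-85/58 + 55)**2 - 15692 = (3105/58)**2 - 15692 = 9641025/3364 - 15692 = -43146863/3364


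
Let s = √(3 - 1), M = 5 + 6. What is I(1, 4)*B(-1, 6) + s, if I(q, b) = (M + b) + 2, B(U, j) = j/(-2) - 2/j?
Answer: -170/3 + √2 ≈ -55.252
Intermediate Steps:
M = 11
B(U, j) = -2/j - j/2 (B(U, j) = j*(-½) - 2/j = -j/2 - 2/j = -2/j - j/2)
I(q, b) = 13 + b (I(q, b) = (11 + b) + 2 = 13 + b)
s = √2 ≈ 1.4142
I(1, 4)*B(-1, 6) + s = (13 + 4)*(-2/6 - ½*6) + √2 = 17*(-2*⅙ - 3) + √2 = 17*(-⅓ - 3) + √2 = 17*(-10/3) + √2 = -170/3 + √2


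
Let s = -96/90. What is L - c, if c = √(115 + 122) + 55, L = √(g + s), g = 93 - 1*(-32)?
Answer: -55 - √237 + 13*√165/15 ≈ -59.262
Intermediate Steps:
g = 125 (g = 93 + 32 = 125)
s = -16/15 (s = -96*1/90 = -16/15 ≈ -1.0667)
L = 13*√165/15 (L = √(125 - 16/15) = √(1859/15) = 13*√165/15 ≈ 11.133)
c = 55 + √237 (c = √237 + 55 = 55 + √237 ≈ 70.395)
L - c = 13*√165/15 - (55 + √237) = 13*√165/15 + (-55 - √237) = -55 - √237 + 13*√165/15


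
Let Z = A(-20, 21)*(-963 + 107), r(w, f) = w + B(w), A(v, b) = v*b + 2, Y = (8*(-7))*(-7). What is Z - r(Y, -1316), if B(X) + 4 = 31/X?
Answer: 140108609/392 ≈ 3.5742e+5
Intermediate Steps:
B(X) = -4 + 31/X
Y = 392 (Y = -56*(-7) = 392)
A(v, b) = 2 + b*v (A(v, b) = b*v + 2 = 2 + b*v)
r(w, f) = -4 + w + 31/w (r(w, f) = w + (-4 + 31/w) = -4 + w + 31/w)
Z = 357808 (Z = (2 + 21*(-20))*(-963 + 107) = (2 - 420)*(-856) = -418*(-856) = 357808)
Z - r(Y, -1316) = 357808 - (-4 + 392 + 31/392) = 357808 - 1*152127/392 = 357808 - 152127/392 = 140108609/392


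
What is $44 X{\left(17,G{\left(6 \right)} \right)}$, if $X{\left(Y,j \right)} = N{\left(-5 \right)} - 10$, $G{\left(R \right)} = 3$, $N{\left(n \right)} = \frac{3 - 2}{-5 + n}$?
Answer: $- \frac{2222}{5} \approx -444.4$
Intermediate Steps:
$N{\left(n \right)} = \frac{1}{-5 + n}$ ($N{\left(n \right)} = 1 \frac{1}{-5 + n} = \frac{1}{-5 + n}$)
$X{\left(Y,j \right)} = - \frac{101}{10}$ ($X{\left(Y,j \right)} = \frac{1}{-5 - 5} - 10 = \frac{1}{-10} - 10 = - \frac{1}{10} - 10 = - \frac{101}{10}$)
$44 X{\left(17,G{\left(6 \right)} \right)} = 44 \left(- \frac{101}{10}\right) = - \frac{2222}{5}$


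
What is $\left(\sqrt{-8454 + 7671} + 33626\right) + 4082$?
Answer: $37708 + 3 i \sqrt{87} \approx 37708.0 + 27.982 i$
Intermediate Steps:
$\left(\sqrt{-8454 + 7671} + 33626\right) + 4082 = \left(\sqrt{-783} + 33626\right) + 4082 = \left(3 i \sqrt{87} + 33626\right) + 4082 = \left(33626 + 3 i \sqrt{87}\right) + 4082 = 37708 + 3 i \sqrt{87}$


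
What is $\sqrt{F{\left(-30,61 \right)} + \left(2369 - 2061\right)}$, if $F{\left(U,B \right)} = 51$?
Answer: $\sqrt{359} \approx 18.947$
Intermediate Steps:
$\sqrt{F{\left(-30,61 \right)} + \left(2369 - 2061\right)} = \sqrt{51 + \left(2369 - 2061\right)} = \sqrt{51 + 308} = \sqrt{359}$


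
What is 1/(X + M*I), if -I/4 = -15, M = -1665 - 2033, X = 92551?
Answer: -1/129329 ≈ -7.7322e-6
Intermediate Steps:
M = -3698
I = 60 (I = -4*(-15) = 60)
1/(X + M*I) = 1/(92551 - 3698*60) = 1/(92551 - 221880) = 1/(-129329) = -1/129329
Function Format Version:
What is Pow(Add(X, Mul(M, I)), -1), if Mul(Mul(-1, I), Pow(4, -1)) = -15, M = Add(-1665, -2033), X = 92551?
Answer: Rational(-1, 129329) ≈ -7.7322e-6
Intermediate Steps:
M = -3698
I = 60 (I = Mul(-4, -15) = 60)
Pow(Add(X, Mul(M, I)), -1) = Pow(Add(92551, Mul(-3698, 60)), -1) = Pow(Add(92551, -221880), -1) = Pow(-129329, -1) = Rational(-1, 129329)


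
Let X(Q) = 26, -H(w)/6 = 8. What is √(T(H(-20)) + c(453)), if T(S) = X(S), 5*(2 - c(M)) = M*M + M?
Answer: I*√1027610/5 ≈ 202.74*I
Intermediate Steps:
H(w) = -48 (H(w) = -6*8 = -48)
c(M) = 2 - M/5 - M²/5 (c(M) = 2 - (M*M + M)/5 = 2 - (M² + M)/5 = 2 - (M + M²)/5 = 2 + (-M/5 - M²/5) = 2 - M/5 - M²/5)
T(S) = 26
√(T(H(-20)) + c(453)) = √(26 + (2 - ⅕*453 - ⅕*453²)) = √(26 + (2 - 453/5 - ⅕*205209)) = √(26 + (2 - 453/5 - 205209/5)) = √(26 - 205652/5) = √(-205522/5) = I*√1027610/5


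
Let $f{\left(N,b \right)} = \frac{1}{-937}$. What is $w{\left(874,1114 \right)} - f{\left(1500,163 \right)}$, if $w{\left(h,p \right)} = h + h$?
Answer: $\frac{1637877}{937} \approx 1748.0$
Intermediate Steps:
$w{\left(h,p \right)} = 2 h$
$f{\left(N,b \right)} = - \frac{1}{937}$
$w{\left(874,1114 \right)} - f{\left(1500,163 \right)} = 2 \cdot 874 - - \frac{1}{937} = 1748 + \frac{1}{937} = \frac{1637877}{937}$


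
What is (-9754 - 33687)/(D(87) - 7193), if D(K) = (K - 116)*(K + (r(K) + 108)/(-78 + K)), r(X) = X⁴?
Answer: 43441/184610405 ≈ 0.00023531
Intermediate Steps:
D(K) = (-116 + K)*(K + (108 + K⁴)/(-78 + K)) (D(K) = (K - 116)*(K + (K⁴ + 108)/(-78 + K)) = (-116 + K)*(K + (108 + K⁴)/(-78 + K)))
(-9754 - 33687)/(D(87) - 7193) = (-9754 - 33687)/((-12528 + 87³ + 87⁵ - 194*87² - 116*87⁴ + 9156*87)/(-78 + 87) - 7193) = -43441/((-12528 + 658503 + 4984209207 - 194*7569 - 116*57289761 + 796572)/9 - 7193) = -43441/((-12528 + 658503 + 4984209207 - 1468386 - 6645612276 + 796572)/9 - 7193) = -43441/((⅑)*(-1661428908) - 7193) = -43441/(-184603212 - 7193) = -43441/(-184610405) = -43441*(-1/184610405) = 43441/184610405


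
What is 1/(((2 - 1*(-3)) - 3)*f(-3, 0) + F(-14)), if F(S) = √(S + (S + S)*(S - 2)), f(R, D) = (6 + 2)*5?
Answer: 40/2983 - √434/5966 ≈ 0.0099174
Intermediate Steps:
f(R, D) = 40 (f(R, D) = 8*5 = 40)
F(S) = √(S + 2*S*(-2 + S)) (F(S) = √(S + (2*S)*(-2 + S)) = √(S + 2*S*(-2 + S)))
1/(((2 - 1*(-3)) - 3)*f(-3, 0) + F(-14)) = 1/(((2 - 1*(-3)) - 3)*40 + √(-14*(-3 + 2*(-14)))) = 1/(((2 + 3) - 3)*40 + √(-14*(-3 - 28))) = 1/((5 - 3)*40 + √(-14*(-31))) = 1/(2*40 + √434) = 1/(80 + √434)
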